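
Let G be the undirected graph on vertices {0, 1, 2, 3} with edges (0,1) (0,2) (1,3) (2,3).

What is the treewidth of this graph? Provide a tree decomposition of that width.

Treewidth 2.
Bags: B1 = {0, 1, 2}  B2 = {1, 2, 3}
Tree: B1–B2

The largest bag has 3 vertices, giving width 2; this decomposition certifies tw(G) ≤ 2. Since 1–0–2–3–1 is a cycle in G, G is not acyclic. Forests are exactly the graphs of treewidth ≤ 1, so tw(G) ≥ 2. Hence tw(G) = 2 exactly.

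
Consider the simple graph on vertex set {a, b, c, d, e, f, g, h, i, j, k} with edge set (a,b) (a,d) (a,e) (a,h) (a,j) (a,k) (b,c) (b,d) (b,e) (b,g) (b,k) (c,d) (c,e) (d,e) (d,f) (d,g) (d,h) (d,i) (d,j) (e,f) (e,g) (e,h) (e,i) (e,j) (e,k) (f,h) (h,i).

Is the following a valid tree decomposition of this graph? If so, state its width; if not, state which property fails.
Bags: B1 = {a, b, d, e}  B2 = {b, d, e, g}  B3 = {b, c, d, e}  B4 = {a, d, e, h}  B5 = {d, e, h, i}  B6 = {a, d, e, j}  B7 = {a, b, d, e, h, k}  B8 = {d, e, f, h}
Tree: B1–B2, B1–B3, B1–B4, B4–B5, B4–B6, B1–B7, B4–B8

A tree decomposition must satisfy three properties: every vertex lies in some bag; for every edge, both endpoints lie together in some bag; and for every vertex, the bags containing it form a connected subtree. Here bags containing vertex h are not connected in the tree, so the decomposition is invalid.

No — bags containing vertex h are not connected in the tree.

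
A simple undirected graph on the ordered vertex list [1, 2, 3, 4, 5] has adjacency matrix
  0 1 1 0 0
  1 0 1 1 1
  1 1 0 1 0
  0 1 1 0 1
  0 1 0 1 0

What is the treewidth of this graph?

A width-2 tree decomposition is:
Bags: B1 = {1, 2, 3}  B2 = {2, 3, 4}  B3 = {2, 4, 5}
Tree: B1–B2, B2–B3
Each bag holds 3 vertices, so the decomposition has width 2, which upper-bounds the treewidth. For the lower bound, the 3 vertices {1, 2, 3} are pairwise adjacent, and any tree decomposition puts a clique entirely inside one bag — forcing width ≥ 2. Hence tw(G) = 2 exactly.

2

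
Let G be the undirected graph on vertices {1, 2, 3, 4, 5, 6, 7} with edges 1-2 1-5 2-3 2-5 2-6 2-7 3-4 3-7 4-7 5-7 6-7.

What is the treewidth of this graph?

A width-2 tree decomposition is:
Bags: B1 = {2, 5, 7}  B2 = {2, 3, 7}  B3 = {2, 6, 7}  B4 = {3, 4, 7}  B5 = {1, 2, 5}
Tree: B1–B2, B1–B3, B2–B4, B1–B5
The largest bag has 3 vertices, giving width 2; this decomposition certifies tw(G) ≤ 2. Conversely, {1, 2, 5} is a clique of size 3, and the vertices of any clique must share a bag in every tree decomposition; so some bag has ≥ 3 vertices and tw(G) ≥ 2. Therefore the treewidth is 2.

2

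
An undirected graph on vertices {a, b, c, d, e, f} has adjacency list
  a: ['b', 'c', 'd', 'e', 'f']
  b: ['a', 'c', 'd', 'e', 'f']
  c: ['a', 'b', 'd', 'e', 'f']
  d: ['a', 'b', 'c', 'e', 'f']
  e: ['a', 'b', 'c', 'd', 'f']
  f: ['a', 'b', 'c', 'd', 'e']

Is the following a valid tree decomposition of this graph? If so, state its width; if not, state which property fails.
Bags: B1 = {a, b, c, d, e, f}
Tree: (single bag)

Checking the three conditions: (i) the bags cover all of {a, b, c, d, e, f}; (ii) for each edge, some bag contains both endpoints; (iii) the bags containing any fixed vertex form a subtree. All hold, so the decomposition is valid with width 6 − 1 = 5.

Yes; width 5.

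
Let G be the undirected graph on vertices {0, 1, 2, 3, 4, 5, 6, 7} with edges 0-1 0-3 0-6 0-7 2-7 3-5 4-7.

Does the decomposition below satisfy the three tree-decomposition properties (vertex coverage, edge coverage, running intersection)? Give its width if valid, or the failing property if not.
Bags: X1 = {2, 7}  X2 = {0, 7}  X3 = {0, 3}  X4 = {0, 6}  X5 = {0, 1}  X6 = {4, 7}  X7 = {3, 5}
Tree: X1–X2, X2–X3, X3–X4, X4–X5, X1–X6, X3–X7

Checking the three conditions: (i) the bags cover all of {0, 1, 2, 3, 4, 5, 6, 7}; (ii) for each edge, some bag contains both endpoints; (iii) the bags containing any fixed vertex form a subtree. All hold, so the decomposition is valid with width 2 − 1 = 1.

Yes; width 1.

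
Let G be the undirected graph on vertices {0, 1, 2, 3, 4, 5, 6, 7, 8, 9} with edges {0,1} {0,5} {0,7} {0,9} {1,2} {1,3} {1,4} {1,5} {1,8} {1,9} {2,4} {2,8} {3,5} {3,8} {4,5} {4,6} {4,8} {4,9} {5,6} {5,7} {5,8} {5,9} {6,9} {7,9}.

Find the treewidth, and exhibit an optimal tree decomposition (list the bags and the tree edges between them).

Treewidth 3.
One optimal decomposition is:
Bags: B1 = {1, 4, 5, 9}  B2 = {0, 1, 5, 9}  B3 = {1, 4, 5, 8}  B4 = {1, 2, 4, 8}  B5 = {0, 5, 7, 9}  B6 = {1, 3, 5, 8}  B7 = {4, 5, 6, 9}
Tree: B1–B2, B1–B3, B3–B4, B2–B5, B3–B6, B1–B7

The largest bag has 4 vertices, giving width 3; this decomposition certifies tw(G) ≤ 3. Conversely, {1, 2, 4, 8} is a clique of size 4, and the vertices of any clique must share a bag in every tree decomposition; so some bag has ≥ 4 vertices and tw(G) ≥ 3. The upper and lower bounds meet at 3, so that is the treewidth.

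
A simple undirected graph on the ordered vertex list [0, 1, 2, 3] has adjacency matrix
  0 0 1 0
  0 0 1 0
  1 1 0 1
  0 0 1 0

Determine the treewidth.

A width-1 tree decomposition is:
Bags: B1 = {0, 2}  B2 = {2, 3}  B3 = {1, 2}
Tree: B1–B2, B1–B3
Every bag has size at most 2, so the width is 2 − 1 = 1 and tw(G) ≤ 1. Since G has at least one edge (e.g. 2–0), it is not an edgeless graph, so tw(G) ≥ 1. Hence tw(G) = 1 exactly.

1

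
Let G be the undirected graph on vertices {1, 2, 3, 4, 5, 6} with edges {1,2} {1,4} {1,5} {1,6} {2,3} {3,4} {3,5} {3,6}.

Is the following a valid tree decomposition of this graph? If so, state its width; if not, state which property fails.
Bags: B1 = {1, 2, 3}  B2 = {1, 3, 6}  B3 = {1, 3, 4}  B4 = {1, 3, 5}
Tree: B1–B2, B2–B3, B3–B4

Yes; width 2.

Every vertex of G appears in some bag (union = {1, 2, 3, 4, 5, 6}); every edge is covered by a bag; and for each vertex v the set of bags containing v is connected in the bag tree. The decomposition is therefore valid. The largest bag has 3 vertices, so the width is 2.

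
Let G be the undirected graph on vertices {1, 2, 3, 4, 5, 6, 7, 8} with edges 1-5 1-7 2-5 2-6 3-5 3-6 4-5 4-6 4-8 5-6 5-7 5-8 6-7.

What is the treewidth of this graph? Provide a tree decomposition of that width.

The largest bag has 3 vertices, giving width 2; this decomposition certifies tw(G) ≤ 2. On the other hand G contains the 3-clique {4, 5, 8}. A clique must lie in a single bag of any decomposition, so no decomposition can have width below 2. The upper and lower bounds meet at 2, so that is the treewidth.

Treewidth 2.
One such decomposition:
Bags: B1 = {5, 6, 7}  B2 = {2, 5, 6}  B3 = {3, 5, 6}  B4 = {4, 5, 6}  B5 = {4, 5, 8}  B6 = {1, 5, 7}
Tree: B1–B2, B1–B3, B3–B4, B4–B5, B1–B6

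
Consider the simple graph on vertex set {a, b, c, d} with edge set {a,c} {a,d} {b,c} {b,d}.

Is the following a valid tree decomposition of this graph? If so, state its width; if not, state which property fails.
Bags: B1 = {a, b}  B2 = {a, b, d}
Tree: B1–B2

No — vertex c appears in no bag.

A tree decomposition must satisfy three properties: every vertex lies in some bag; for every edge, both endpoints lie together in some bag; and for every vertex, the bags containing it form a connected subtree. Here vertex c appears in no bag, so the decomposition is invalid.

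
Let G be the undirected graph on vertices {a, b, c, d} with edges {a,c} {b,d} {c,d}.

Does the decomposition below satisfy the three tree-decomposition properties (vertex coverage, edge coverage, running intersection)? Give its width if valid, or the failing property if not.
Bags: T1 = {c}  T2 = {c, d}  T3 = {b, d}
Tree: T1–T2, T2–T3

A tree decomposition must satisfy three properties: every vertex lies in some bag; for every edge, both endpoints lie together in some bag; and for every vertex, the bags containing it form a connected subtree. Here vertex a appears in no bag, so the decomposition is invalid.

No — vertex a appears in no bag.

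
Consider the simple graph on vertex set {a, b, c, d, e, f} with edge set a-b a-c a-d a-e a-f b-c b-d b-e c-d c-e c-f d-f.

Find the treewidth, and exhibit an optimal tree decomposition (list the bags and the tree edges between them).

Each bag holds 4 vertices, so the decomposition has width 3, which upper-bounds the treewidth. Conversely, {a, c, d, f} is a clique of size 4, and the vertices of any clique must share a bag in every tree decomposition; so some bag has ≥ 4 vertices and tw(G) ≥ 3. The upper and lower bounds meet at 3, so that is the treewidth.

Treewidth 3.
One optimal decomposition is:
Bags: B1 = {a, b, c, e}  B2 = {a, b, c, d}  B3 = {a, c, d, f}
Tree: B1–B2, B2–B3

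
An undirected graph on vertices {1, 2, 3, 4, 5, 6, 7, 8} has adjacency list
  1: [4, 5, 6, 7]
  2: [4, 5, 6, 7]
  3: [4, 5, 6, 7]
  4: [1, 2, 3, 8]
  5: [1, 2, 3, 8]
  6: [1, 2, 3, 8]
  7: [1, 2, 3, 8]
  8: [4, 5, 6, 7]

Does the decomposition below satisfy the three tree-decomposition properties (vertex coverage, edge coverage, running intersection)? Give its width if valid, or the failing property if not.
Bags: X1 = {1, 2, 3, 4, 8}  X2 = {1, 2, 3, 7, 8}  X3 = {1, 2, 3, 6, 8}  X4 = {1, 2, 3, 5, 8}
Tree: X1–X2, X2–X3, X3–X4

Yes; width 4.

Checking the three conditions: (i) the bags cover all of {1, 2, 3, 4, 5, 6, 7, 8}; (ii) for each edge, some bag contains both endpoints; (iii) the bags containing any fixed vertex form a subtree. All hold, so the decomposition is valid with width 5 − 1 = 4.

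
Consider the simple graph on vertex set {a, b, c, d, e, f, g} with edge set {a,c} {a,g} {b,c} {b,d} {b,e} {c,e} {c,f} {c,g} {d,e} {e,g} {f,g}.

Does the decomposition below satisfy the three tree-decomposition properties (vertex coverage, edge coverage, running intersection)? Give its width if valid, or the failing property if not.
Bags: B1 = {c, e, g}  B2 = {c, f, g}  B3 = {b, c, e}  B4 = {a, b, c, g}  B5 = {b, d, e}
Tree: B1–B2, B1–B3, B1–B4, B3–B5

No — bags containing vertex b are not connected in the tree.

A tree decomposition must satisfy three properties: every vertex lies in some bag; for every edge, both endpoints lie together in some bag; and for every vertex, the bags containing it form a connected subtree. Here bags containing vertex b are not connected in the tree, so the decomposition is invalid.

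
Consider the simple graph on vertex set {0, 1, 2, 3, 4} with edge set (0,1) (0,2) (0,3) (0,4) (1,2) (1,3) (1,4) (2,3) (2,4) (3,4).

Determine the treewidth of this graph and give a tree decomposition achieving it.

With just one bag of size 5, the width is 5 − 1 = 4, so tw(G) ≤ 4. On the other hand G contains the 5-clique {0, 1, 2, 3, 4}. A clique must lie in a single bag of any decomposition, so no decomposition can have width below 4. The upper and lower bounds meet at 4, so that is the treewidth.

Treewidth 4.
One such decomposition:
Bags: B1 = {0, 1, 2, 3, 4}
Tree: (single bag)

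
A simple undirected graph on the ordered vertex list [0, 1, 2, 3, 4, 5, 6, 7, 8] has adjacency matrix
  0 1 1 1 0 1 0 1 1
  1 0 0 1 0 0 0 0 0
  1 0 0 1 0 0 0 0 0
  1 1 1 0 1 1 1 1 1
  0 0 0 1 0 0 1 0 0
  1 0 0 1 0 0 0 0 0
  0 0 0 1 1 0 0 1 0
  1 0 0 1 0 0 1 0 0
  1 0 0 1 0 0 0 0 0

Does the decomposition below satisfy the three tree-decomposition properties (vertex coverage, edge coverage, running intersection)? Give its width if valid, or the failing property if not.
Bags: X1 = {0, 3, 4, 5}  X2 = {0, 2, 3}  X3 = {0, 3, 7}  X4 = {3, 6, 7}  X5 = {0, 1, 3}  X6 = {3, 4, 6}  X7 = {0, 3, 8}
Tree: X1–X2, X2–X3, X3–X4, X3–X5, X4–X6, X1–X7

No — bags containing vertex 4 are not connected in the tree.

A tree decomposition must satisfy three properties: every vertex lies in some bag; for every edge, both endpoints lie together in some bag; and for every vertex, the bags containing it form a connected subtree. Here bags containing vertex 4 are not connected in the tree, so the decomposition is invalid.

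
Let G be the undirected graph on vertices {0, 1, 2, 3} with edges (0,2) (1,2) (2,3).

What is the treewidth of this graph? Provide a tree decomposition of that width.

Treewidth 1.
Bags: B1 = {1, 2}  B2 = {0, 2}  B3 = {2, 3}
Tree: B1–B2, B1–B3

Every bag has size at most 2, so the width is 2 − 1 = 1 and tw(G) ≤ 1. Since G has at least one edge (e.g. 2–1), it is not an edgeless graph, so tw(G) ≥ 1. Therefore the treewidth is 1.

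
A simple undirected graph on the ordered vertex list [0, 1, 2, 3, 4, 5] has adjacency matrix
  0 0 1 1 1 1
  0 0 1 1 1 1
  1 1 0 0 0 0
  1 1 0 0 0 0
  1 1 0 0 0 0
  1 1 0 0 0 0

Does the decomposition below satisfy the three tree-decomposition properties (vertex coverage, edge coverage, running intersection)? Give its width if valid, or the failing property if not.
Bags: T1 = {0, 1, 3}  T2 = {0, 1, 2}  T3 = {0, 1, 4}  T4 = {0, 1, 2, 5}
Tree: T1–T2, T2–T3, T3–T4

A tree decomposition must satisfy three properties: every vertex lies in some bag; for every edge, both endpoints lie together in some bag; and for every vertex, the bags containing it form a connected subtree. Here bags containing vertex 2 are not connected in the tree, so the decomposition is invalid.

No — bags containing vertex 2 are not connected in the tree.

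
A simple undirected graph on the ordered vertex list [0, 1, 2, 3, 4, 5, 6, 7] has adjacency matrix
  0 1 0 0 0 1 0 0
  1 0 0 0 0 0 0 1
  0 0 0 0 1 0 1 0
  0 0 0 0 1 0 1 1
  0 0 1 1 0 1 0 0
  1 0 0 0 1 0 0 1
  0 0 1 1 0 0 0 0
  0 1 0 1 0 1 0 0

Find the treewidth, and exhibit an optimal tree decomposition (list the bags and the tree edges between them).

Every bag has size at most 3, so the width is 3 − 1 = 2 and tw(G) ≤ 2. The edges 1–0–5–7–1 form a cycle, so G is not a tree and its treewidth is at least 2. The upper and lower bounds meet at 2, so that is the treewidth.

Treewidth 2.
One optimal decomposition is:
Bags: B1 = {0, 1, 7}  B2 = {0, 5, 7}  B3 = {3, 5, 7}  B4 = {3, 4, 5}  B5 = {3, 4, 6}  B6 = {2, 4, 6}
Tree: B1–B2, B2–B3, B3–B4, B4–B5, B5–B6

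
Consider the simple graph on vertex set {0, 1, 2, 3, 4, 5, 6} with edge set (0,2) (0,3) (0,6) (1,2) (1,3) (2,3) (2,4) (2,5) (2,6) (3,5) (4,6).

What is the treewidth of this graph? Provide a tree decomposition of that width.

Each bag holds 3 vertices, so the decomposition has width 2, which upper-bounds the treewidth. For the lower bound, the 3 vertices {0, 2, 3} are pairwise adjacent, and any tree decomposition puts a clique entirely inside one bag — forcing width ≥ 2. The upper and lower bounds meet at 2, so that is the treewidth.

Treewidth 2.
One optimal decomposition is:
Bags: B1 = {0, 2, 3}  B2 = {1, 2, 3}  B3 = {0, 2, 6}  B4 = {2, 3, 5}  B5 = {2, 4, 6}
Tree: B1–B2, B1–B3, B1–B4, B3–B5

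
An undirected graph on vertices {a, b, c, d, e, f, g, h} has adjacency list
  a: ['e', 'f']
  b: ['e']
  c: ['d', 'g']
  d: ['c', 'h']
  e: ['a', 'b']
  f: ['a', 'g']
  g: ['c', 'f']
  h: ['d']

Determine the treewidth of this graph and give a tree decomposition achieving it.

Treewidth 1.
Bags: B1 = {d, h}  B2 = {c, d}  B3 = {c, g}  B4 = {f, g}  B5 = {a, f}  B6 = {a, e}  B7 = {b, e}
Tree: B1–B2, B2–B3, B3–B4, B4–B5, B5–B6, B6–B7

Every bag has size at most 2, so the width is 2 − 1 = 1 and tw(G) ≤ 1. Since G has at least one edge (e.g. h–d), it is not an edgeless graph, so tw(G) ≥ 1. The upper and lower bounds meet at 1, so that is the treewidth.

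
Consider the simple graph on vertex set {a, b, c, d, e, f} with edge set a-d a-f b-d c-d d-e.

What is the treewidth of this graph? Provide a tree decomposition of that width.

The largest bag has 2 vertices, giving width 1; this decomposition certifies tw(G) ≤ 1. Since G has at least one edge (e.g. d–a), it is not an edgeless graph, so tw(G) ≥ 1. Combining the bounds, tw(G) = 1.

Treewidth 1.
Bags: B1 = {a, d}  B2 = {a, f}  B3 = {c, d}  B4 = {d, e}  B5 = {b, d}
Tree: B1–B2, B1–B3, B3–B4, B3–B5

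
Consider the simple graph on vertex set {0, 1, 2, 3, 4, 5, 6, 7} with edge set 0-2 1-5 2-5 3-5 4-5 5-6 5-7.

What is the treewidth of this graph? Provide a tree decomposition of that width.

Every bag has size at most 2, so the width is 2 − 1 = 1 and tw(G) ≤ 1. G has an edge, so its treewidth is at least 1. Combining the bounds, tw(G) = 1.

Treewidth 1.
One optimal decomposition is:
Bags: B1 = {2, 5}  B2 = {4, 5}  B3 = {5, 7}  B4 = {5, 6}  B5 = {1, 5}  B6 = {0, 2}  B7 = {3, 5}
Tree: B1–B2, B2–B3, B2–B4, B3–B5, B1–B6, B3–B7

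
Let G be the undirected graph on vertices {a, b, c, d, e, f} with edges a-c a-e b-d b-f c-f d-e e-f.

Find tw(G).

A width-2 tree decomposition is:
Bags: B1 = {a, c, e}  B2 = {c, e, f}  B3 = {d, e, f}  B4 = {b, d, f}
Tree: B1–B2, B2–B3, B3–B4
Every bag has size at most 3, so the width is 3 − 1 = 2 and tw(G) ≤ 2. For the lower bound, G contains the cycle a–c–f–e–a, so G is not a forest; only forests have treewidth ≤ 1, hence tw(G) ≥ 2. Therefore the treewidth is 2.

2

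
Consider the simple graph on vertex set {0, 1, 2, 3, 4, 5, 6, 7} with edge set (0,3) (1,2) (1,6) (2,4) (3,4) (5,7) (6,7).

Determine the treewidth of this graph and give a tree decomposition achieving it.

Treewidth 1.
One such decomposition:
Bags: B1 = {5, 7}  B2 = {6, 7}  B3 = {1, 6}  B4 = {1, 2}  B5 = {2, 4}  B6 = {3, 4}  B7 = {0, 3}
Tree: B1–B2, B2–B3, B3–B4, B4–B5, B5–B6, B6–B7

The largest bag has 2 vertices, giving width 1; this decomposition certifies tw(G) ≤ 1. Since G has at least one edge (e.g. 5–7), it is not an edgeless graph, so tw(G) ≥ 1. Hence tw(G) = 1 exactly.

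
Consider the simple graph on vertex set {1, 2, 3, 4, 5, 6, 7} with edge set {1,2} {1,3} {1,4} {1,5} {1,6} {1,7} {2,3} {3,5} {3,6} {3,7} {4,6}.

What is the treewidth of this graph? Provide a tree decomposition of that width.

Treewidth 2.
Bags: B1 = {1, 3, 7}  B2 = {1, 2, 3}  B3 = {1, 3, 5}  B4 = {1, 3, 6}  B5 = {1, 4, 6}
Tree: B1–B2, B2–B3, B1–B4, B4–B5

Every bag has size at most 3, so the width is 3 − 1 = 2 and tw(G) ≤ 2. On the other hand G contains the 3-clique {1, 2, 3}. A clique must lie in a single bag of any decomposition, so no decomposition can have width below 2. Combining the bounds, tw(G) = 2.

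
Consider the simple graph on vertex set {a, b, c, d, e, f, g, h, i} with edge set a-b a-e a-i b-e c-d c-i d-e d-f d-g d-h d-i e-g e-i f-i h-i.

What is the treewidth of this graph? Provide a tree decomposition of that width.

Each bag holds 3 vertices, so the decomposition has width 2, which upper-bounds the treewidth. For the lower bound, the 3 vertices {d, e, g} are pairwise adjacent, and any tree decomposition puts a clique entirely inside one bag — forcing width ≥ 2. The upper and lower bounds meet at 2, so that is the treewidth.

Treewidth 2.
One optimal decomposition is:
Bags: B1 = {c, d, i}  B2 = {d, h, i}  B3 = {d, f, i}  B4 = {d, e, i}  B5 = {a, e, i}  B6 = {d, e, g}  B7 = {a, b, e}
Tree: B1–B2, B1–B3, B2–B4, B4–B5, B4–B6, B5–B7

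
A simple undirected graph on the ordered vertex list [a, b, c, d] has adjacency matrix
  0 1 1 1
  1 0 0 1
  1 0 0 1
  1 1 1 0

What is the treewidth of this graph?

A width-2 tree decomposition is:
Bags: B1 = {a, b, d}  B2 = {a, c, d}
Tree: B1–B2
Each bag holds 3 vertices, so the decomposition has width 2, which upper-bounds the treewidth. On the other hand G contains the 3-clique {a, c, d}. A clique must lie in a single bag of any decomposition, so no decomposition can have width below 2. Hence tw(G) = 2 exactly.

2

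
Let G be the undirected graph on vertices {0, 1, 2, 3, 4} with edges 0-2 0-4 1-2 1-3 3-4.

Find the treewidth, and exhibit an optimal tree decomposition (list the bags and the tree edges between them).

The largest bag has 3 vertices, giving width 2; this decomposition certifies tw(G) ≤ 2. For the lower bound, G contains the cycle 3–1–2–0–4–3, so G is not a forest; only forests have treewidth ≤ 1, hence tw(G) ≥ 2. Hence tw(G) = 2 exactly.

Treewidth 2.
One such decomposition:
Bags: B1 = {1, 2, 3}  B2 = {0, 2, 3}  B3 = {0, 3, 4}
Tree: B1–B2, B2–B3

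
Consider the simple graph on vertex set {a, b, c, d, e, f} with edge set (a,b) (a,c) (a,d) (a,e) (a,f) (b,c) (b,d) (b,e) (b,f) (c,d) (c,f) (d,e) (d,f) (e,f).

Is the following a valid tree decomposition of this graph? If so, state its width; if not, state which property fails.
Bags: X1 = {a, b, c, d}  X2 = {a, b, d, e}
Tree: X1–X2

No — vertex f appears in no bag.

A tree decomposition must satisfy three properties: every vertex lies in some bag; for every edge, both endpoints lie together in some bag; and for every vertex, the bags containing it form a connected subtree. Here vertex f appears in no bag, so the decomposition is invalid.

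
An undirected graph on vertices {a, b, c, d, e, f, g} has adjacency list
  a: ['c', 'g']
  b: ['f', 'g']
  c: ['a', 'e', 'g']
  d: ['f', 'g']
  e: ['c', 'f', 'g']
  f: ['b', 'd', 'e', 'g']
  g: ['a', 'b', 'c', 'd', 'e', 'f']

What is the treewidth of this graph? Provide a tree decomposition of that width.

Treewidth 2.
Bags: B1 = {a, c, g}  B2 = {c, e, g}  B3 = {e, f, g}  B4 = {d, f, g}  B5 = {b, f, g}
Tree: B1–B2, B2–B3, B3–B4, B3–B5

Every bag has size at most 3, so the width is 3 − 1 = 2 and tw(G) ≤ 2. Conversely, {a, c, g} is a clique of size 3, and the vertices of any clique must share a bag in every tree decomposition; so some bag has ≥ 3 vertices and tw(G) ≥ 2. Combining the bounds, tw(G) = 2.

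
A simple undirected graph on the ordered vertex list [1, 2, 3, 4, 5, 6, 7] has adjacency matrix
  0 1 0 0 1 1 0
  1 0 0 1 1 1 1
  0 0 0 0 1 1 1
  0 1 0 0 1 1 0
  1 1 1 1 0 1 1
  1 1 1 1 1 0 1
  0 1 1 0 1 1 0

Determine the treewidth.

3

A width-3 tree decomposition is:
Bags: B1 = {3, 5, 6, 7}  B2 = {2, 5, 6, 7}  B3 = {2, 4, 5, 6}  B4 = {1, 2, 5, 6}
Tree: B1–B2, B2–B3, B2–B4
Each bag holds 4 vertices, so the decomposition has width 3, which upper-bounds the treewidth. Conversely, {1, 2, 5, 6} is a clique of size 4, and the vertices of any clique must share a bag in every tree decomposition; so some bag has ≥ 4 vertices and tw(G) ≥ 3. Hence tw(G) = 3 exactly.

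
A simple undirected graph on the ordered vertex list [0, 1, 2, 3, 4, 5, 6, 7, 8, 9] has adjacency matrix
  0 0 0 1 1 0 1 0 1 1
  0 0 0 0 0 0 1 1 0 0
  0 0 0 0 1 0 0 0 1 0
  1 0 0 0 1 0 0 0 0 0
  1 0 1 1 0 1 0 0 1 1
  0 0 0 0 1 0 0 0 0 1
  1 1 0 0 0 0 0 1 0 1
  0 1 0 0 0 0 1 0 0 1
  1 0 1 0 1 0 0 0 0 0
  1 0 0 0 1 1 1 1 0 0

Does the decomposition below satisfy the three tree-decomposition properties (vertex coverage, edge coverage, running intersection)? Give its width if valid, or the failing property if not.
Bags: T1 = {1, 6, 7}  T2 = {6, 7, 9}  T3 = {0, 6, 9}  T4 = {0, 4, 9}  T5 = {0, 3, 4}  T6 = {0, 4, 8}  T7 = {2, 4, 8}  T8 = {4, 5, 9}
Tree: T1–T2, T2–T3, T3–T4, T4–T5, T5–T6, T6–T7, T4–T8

Vertex coverage: the bags together contain {0, 1, 2, 3, 4, 5, 6, 7, 8, 9}, the full vertex set. Edge coverage: each edge of G has both endpoints in at least one bag. Running intersection: for every vertex, the bags containing it form a connected subtree. All three properties hold, so this is a valid tree decomposition of width max|bag| − 1 = 2, and hence tw(G) ≤ 2.

Yes; width 2.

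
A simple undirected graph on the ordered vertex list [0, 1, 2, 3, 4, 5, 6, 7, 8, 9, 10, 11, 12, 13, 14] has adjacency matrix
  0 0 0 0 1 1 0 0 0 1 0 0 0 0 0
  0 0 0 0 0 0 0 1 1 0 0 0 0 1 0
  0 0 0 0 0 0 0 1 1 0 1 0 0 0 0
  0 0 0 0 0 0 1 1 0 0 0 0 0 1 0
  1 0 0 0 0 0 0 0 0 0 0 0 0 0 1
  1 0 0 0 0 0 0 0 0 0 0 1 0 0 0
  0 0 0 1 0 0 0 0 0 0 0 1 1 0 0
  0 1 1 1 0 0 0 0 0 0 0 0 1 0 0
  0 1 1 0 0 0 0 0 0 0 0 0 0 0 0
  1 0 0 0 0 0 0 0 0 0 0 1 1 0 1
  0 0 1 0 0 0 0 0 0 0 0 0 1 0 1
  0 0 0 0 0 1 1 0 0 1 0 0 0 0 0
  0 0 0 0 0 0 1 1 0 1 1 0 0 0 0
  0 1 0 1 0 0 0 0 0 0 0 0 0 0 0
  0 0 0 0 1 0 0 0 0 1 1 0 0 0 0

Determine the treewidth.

A width-3 tree decomposition is:
Bags: B1 = {1, 3, 8, 13}  B2 = {1, 3, 7, 8}  B3 = {2, 3, 7, 8}  B4 = {2, 3, 6, 7}  B5 = {2, 6, 7, 12}  B6 = {2, 6, 10, 12}  B7 = {6, 10, 11, 12}  B8 = {9, 10, 11, 12}  B9 = {9, 10, 11, 14}  B10 = {5, 9, 11, 14}  B11 = {0, 5, 9, 14}  B12 = {0, 4, 5, 14}
Tree: B1–B2, B2–B3, B3–B4, B4–B5, B5–B6, B6–B7, B7–B8, B8–B9, B9–B10, B10–B11, B11–B12
Each bag holds 4 vertices, so the decomposition has width 3, which upper-bounds the treewidth. For the lower bound: the 4 vertex sets {1,8,13}, {3}, {7}, {2,6,10,12} are disjoint, each induces a connected subgraph, and every pair is joined by at least one edge of G. Contracting each set to a single vertex therefore yields K_{4} as a minor, and since treewidth is minor-monotone, tw(G) ≥ tw(K_{4}) = 3. Therefore the treewidth is 3.

3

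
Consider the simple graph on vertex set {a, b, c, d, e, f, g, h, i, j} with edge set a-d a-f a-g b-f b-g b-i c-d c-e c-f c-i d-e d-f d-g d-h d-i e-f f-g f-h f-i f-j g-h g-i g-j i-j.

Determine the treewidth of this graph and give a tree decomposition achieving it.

Treewidth 3.
Bags: B1 = {b, f, g, i}  B2 = {d, f, g, i}  B3 = {a, d, f, g}  B4 = {d, f, g, h}  B5 = {f, g, i, j}  B6 = {c, d, f, i}  B7 = {c, d, e, f}
Tree: B1–B2, B2–B3, B2–B4, B1–B5, B2–B6, B6–B7

Every bag has size at most 4, so the width is 4 − 1 = 3 and tw(G) ≤ 3. Conversely, {d, f, g, h} is a clique of size 4, and the vertices of any clique must share a bag in every tree decomposition; so some bag has ≥ 4 vertices and tw(G) ≥ 3. Combining the bounds, tw(G) = 3.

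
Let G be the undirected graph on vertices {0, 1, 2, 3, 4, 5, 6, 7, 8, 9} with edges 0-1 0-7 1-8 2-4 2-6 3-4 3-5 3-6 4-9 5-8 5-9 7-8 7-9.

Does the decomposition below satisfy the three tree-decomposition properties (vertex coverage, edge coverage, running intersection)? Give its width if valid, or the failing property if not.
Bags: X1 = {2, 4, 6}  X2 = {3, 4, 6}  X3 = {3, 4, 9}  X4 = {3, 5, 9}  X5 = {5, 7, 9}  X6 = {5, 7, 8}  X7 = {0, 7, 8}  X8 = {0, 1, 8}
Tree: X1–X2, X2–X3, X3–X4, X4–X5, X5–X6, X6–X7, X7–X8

Yes; width 2.

Vertex coverage: the bags together contain {0, 1, 2, 3, 4, 5, 6, 7, 8, 9}, the full vertex set. Edge coverage: each edge of G has both endpoints in at least one bag. Running intersection: for every vertex, the bags containing it form a connected subtree. All three properties hold, so this is a valid tree decomposition of width max|bag| − 1 = 2, and hence tw(G) ≤ 2.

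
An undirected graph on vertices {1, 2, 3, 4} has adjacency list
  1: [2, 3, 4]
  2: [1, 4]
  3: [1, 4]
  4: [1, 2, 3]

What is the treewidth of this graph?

A width-2 tree decomposition is:
Bags: B1 = {1, 2, 4}  B2 = {1, 3, 4}
Tree: B1–B2
The largest bag has 3 vertices, giving width 2; this decomposition certifies tw(G) ≤ 2. Conversely, {1, 2, 4} is a clique of size 3, and the vertices of any clique must share a bag in every tree decomposition; so some bag has ≥ 3 vertices and tw(G) ≥ 2. The upper and lower bounds meet at 2, so that is the treewidth.

2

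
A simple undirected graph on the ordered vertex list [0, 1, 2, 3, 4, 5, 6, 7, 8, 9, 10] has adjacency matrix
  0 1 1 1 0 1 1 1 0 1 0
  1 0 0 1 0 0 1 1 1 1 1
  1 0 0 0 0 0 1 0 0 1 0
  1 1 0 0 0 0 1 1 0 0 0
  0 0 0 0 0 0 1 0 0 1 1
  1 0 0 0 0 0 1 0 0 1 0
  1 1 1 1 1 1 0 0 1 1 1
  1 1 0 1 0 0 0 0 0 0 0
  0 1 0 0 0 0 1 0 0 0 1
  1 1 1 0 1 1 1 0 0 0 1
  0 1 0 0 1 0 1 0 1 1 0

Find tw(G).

3

A width-3 tree decomposition is:
Bags: B1 = {0, 5, 6, 9}  B2 = {0, 1, 6, 9}  B3 = {0, 1, 3, 6}  B4 = {0, 2, 6, 9}  B5 = {1, 6, 9, 10}  B6 = {0, 1, 3, 7}  B7 = {4, 6, 9, 10}  B8 = {1, 6, 8, 10}
Tree: B1–B2, B2–B3, B2–B4, B2–B5, B3–B6, B5–B7, B5–B8
The largest bag has 4 vertices, giving width 3; this decomposition certifies tw(G) ≤ 3. For the lower bound, the 4 vertices {1, 6, 8, 10} are pairwise adjacent, and any tree decomposition puts a clique entirely inside one bag — forcing width ≥ 3. Combining the bounds, tw(G) = 3.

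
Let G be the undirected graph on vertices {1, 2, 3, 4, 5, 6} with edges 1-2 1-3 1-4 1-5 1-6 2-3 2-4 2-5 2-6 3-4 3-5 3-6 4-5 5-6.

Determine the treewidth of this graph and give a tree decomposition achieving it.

The largest bag has 5 vertices, giving width 4; this decomposition certifies tw(G) ≤ 4. For the lower bound, the 5 vertices {1, 2, 3, 4, 5} are pairwise adjacent, and any tree decomposition puts a clique entirely inside one bag — forcing width ≥ 4. Therefore the treewidth is 4.

Treewidth 4.
One such decomposition:
Bags: B1 = {1, 2, 3, 4, 5}  B2 = {1, 2, 3, 5, 6}
Tree: B1–B2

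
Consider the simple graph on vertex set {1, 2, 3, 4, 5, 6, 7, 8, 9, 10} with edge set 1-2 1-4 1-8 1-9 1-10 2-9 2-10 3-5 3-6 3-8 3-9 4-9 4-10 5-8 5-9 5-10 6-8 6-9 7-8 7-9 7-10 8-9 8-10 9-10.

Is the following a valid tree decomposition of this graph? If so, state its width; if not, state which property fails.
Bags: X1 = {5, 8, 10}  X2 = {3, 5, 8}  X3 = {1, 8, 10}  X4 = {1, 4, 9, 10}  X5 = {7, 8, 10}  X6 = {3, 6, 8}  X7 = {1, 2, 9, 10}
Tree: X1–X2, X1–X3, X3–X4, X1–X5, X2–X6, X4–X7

A tree decomposition must satisfy three properties: every vertex lies in some bag; for every edge, both endpoints lie together in some bag; and for every vertex, the bags containing it form a connected subtree. Here edge (5,9) lies in no bag, so the decomposition is invalid.

No — edge (5,9) lies in no bag.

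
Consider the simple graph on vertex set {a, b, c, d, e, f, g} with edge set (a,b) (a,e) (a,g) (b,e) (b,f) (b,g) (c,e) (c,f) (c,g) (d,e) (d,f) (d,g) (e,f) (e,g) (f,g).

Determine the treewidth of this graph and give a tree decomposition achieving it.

The largest bag has 4 vertices, giving width 3; this decomposition certifies tw(G) ≤ 3. On the other hand G contains the 4-clique {a, b, e, g}. A clique must lie in a single bag of any decomposition, so no decomposition can have width below 3. Therefore the treewidth is 3.

Treewidth 3.
One optimal decomposition is:
Bags: B1 = {b, e, f, g}  B2 = {c, e, f, g}  B3 = {a, b, e, g}  B4 = {d, e, f, g}
Tree: B1–B2, B1–B3, B2–B4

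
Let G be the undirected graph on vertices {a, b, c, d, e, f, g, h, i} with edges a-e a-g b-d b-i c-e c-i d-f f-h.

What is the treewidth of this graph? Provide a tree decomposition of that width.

The largest bag has 2 vertices, giving width 1; this decomposition certifies tw(G) ≤ 1. Any graph with an edge has treewidth ≥ 1, and G has the edge h–f. The upper and lower bounds meet at 1, so that is the treewidth.

Treewidth 1.
Bags: B1 = {f, h}  B2 = {d, f}  B3 = {b, d}  B4 = {b, i}  B5 = {c, i}  B6 = {c, e}  B7 = {a, e}  B8 = {a, g}
Tree: B1–B2, B2–B3, B3–B4, B4–B5, B5–B6, B6–B7, B7–B8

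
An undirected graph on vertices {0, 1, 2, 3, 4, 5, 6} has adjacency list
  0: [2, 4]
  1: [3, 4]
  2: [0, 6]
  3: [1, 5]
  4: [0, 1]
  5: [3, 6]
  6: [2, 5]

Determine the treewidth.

2

A width-2 tree decomposition is:
Bags: B1 = {0, 2, 4}  B2 = {2, 4, 6}  B3 = {4, 5, 6}  B4 = {3, 4, 5}  B5 = {1, 3, 4}
Tree: B1–B2, B2–B3, B3–B4, B4–B5
Each bag holds 3 vertices, so the decomposition has width 2, which upper-bounds the treewidth. The edges 4–0–2–6–5–3–1–4 form a cycle, so G is not a tree and its treewidth is at least 2. Hence tw(G) = 2 exactly.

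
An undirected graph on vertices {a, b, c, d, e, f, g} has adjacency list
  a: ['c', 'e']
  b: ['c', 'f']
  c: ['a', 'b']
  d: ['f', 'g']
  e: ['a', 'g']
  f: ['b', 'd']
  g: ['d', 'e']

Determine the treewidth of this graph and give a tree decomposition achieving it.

Treewidth 2.
One such decomposition:
Bags: B1 = {d, e, g}  B2 = {a, d, e}  B3 = {a, c, d}  B4 = {b, c, d}  B5 = {b, d, f}
Tree: B1–B2, B2–B3, B3–B4, B4–B5

Every bag has size at most 3, so the width is 3 − 1 = 2 and tw(G) ≤ 2. For the lower bound, G contains the cycle d–g–e–a–c–b–f–d, so G is not a forest; only forests have treewidth ≤ 1, hence tw(G) ≥ 2. Combining the bounds, tw(G) = 2.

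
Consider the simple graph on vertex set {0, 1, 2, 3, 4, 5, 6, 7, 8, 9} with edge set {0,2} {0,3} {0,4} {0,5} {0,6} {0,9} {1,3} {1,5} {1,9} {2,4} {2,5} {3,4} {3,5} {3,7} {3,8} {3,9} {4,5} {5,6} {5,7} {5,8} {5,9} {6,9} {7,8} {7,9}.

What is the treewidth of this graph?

3

A width-3 tree decomposition is:
Bags: B1 = {0, 3, 5, 9}  B2 = {0, 3, 4, 5}  B3 = {1, 3, 5, 9}  B4 = {0, 5, 6, 9}  B5 = {3, 5, 7, 9}  B6 = {3, 5, 7, 8}  B7 = {0, 2, 4, 5}
Tree: B1–B2, B1–B3, B1–B4, B1–B5, B5–B6, B2–B7
Each bag holds 4 vertices, so the decomposition has width 3, which upper-bounds the treewidth. For the lower bound, the 4 vertices {0, 2, 4, 5} are pairwise adjacent, and any tree decomposition puts a clique entirely inside one bag — forcing width ≥ 3. Therefore the treewidth is 3.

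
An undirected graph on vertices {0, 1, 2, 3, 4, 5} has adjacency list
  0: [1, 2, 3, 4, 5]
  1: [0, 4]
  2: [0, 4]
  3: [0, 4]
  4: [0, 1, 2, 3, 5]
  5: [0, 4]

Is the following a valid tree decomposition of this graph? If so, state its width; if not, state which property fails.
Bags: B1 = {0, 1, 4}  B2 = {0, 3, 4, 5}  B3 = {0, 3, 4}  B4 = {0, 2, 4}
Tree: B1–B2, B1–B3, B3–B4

A tree decomposition must satisfy three properties: every vertex lies in some bag; for every edge, both endpoints lie together in some bag; and for every vertex, the bags containing it form a connected subtree. Here bags containing vertex 3 are not connected in the tree, so the decomposition is invalid.

No — bags containing vertex 3 are not connected in the tree.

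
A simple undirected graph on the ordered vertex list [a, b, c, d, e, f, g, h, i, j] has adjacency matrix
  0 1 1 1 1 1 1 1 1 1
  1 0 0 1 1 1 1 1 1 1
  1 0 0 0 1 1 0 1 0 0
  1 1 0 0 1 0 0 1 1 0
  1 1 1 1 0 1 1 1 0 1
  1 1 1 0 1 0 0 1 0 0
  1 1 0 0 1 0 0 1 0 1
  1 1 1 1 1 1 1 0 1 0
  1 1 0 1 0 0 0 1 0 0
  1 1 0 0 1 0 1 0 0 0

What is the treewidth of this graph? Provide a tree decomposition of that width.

The largest bag has 5 vertices, giving width 4; this decomposition certifies tw(G) ≤ 4. Conversely, {a, b, e, g, j} is a clique of size 5, and the vertices of any clique must share a bag in every tree decomposition; so some bag has ≥ 5 vertices and tw(G) ≥ 4. The upper and lower bounds meet at 4, so that is the treewidth.

Treewidth 4.
One optimal decomposition is:
Bags: B1 = {a, b, e, f, h}  B2 = {a, b, d, e, h}  B3 = {a, c, e, f, h}  B4 = {a, b, e, g, h}  B5 = {a, b, e, g, j}  B6 = {a, b, d, h, i}
Tree: B1–B2, B1–B3, B2–B4, B4–B5, B2–B6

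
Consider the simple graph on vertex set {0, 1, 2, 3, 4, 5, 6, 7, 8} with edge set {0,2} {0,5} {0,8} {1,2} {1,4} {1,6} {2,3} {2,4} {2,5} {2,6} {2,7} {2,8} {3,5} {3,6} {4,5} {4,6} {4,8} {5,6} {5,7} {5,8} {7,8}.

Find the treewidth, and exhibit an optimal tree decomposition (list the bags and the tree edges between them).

Treewidth 3.
One optimal decomposition is:
Bags: B1 = {2, 4, 5, 8}  B2 = {0, 2, 5, 8}  B3 = {2, 5, 7, 8}  B4 = {2, 4, 5, 6}  B5 = {2, 3, 5, 6}  B6 = {1, 2, 4, 6}
Tree: B1–B2, B2–B3, B1–B4, B4–B5, B4–B6

Every bag has size at most 4, so the width is 4 − 1 = 3 and tw(G) ≤ 3. Conversely, {1, 2, 4, 6} is a clique of size 4, and the vertices of any clique must share a bag in every tree decomposition; so some bag has ≥ 4 vertices and tw(G) ≥ 3. The upper and lower bounds meet at 3, so that is the treewidth.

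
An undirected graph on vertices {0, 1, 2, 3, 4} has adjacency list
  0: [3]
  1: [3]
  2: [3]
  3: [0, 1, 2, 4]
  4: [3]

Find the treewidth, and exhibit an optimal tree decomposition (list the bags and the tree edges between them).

Treewidth 1.
Bags: B1 = {0, 3}  B2 = {1, 3}  B3 = {2, 3}  B4 = {3, 4}
Tree: B1–B2, B1–B3, B2–B4

Every bag has size at most 2, so the width is 2 − 1 = 1 and tw(G) ≤ 1. Any graph with an edge has treewidth ≥ 1, and G has the edge 3–0. Hence tw(G) = 1 exactly.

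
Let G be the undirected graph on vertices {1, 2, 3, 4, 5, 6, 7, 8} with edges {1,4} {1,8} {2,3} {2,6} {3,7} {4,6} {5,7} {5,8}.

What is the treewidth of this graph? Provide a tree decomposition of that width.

Treewidth 2.
Bags: B1 = {1, 4, 8}  B2 = {4, 5, 8}  B3 = {4, 5, 7}  B4 = {3, 4, 7}  B5 = {2, 3, 4}  B6 = {2, 4, 6}
Tree: B1–B2, B2–B3, B3–B4, B4–B5, B5–B6

Every bag has size at most 3, so the width is 3 − 1 = 2 and tw(G) ≤ 2. For the lower bound, G contains the cycle 4–1–8–5–7–3–2–6–4, so G is not a forest; only forests have treewidth ≤ 1, hence tw(G) ≥ 2. Combining the bounds, tw(G) = 2.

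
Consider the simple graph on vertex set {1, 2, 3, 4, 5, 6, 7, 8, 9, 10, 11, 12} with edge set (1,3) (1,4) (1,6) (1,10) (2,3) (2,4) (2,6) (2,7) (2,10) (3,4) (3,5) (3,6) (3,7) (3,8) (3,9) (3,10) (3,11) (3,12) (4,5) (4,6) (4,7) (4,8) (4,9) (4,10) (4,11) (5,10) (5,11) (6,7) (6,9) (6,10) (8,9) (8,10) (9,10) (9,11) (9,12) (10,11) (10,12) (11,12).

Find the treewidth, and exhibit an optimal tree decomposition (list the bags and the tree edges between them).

Each bag holds 5 vertices, so the decomposition has width 4, which upper-bounds the treewidth. Conversely, {3, 4, 8, 9, 10} is a clique of size 5, and the vertices of any clique must share a bag in every tree decomposition; so some bag has ≥ 5 vertices and tw(G) ≥ 4. Combining the bounds, tw(G) = 4.

Treewidth 4.
Bags: B1 = {3, 4, 8, 9, 10}  B2 = {3, 4, 9, 10, 11}  B3 = {3, 9, 10, 11, 12}  B4 = {3, 4, 5, 10, 11}  B5 = {3, 4, 6, 9, 10}  B6 = {2, 3, 4, 6, 10}  B7 = {2, 3, 4, 6, 7}  B8 = {1, 3, 4, 6, 10}
Tree: B1–B2, B2–B3, B2–B4, B1–B5, B5–B6, B6–B7, B5–B8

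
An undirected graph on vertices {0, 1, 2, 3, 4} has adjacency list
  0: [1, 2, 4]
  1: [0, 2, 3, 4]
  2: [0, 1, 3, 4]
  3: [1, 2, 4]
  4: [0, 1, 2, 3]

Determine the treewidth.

3

A width-3 tree decomposition is:
Bags: B1 = {0, 1, 2, 4}  B2 = {1, 2, 3, 4}
Tree: B1–B2
Every bag has size at most 4, so the width is 4 − 1 = 3 and tw(G) ≤ 3. For the lower bound, the 4 vertices {0, 1, 2, 4} are pairwise adjacent, and any tree decomposition puts a clique entirely inside one bag — forcing width ≥ 3. Hence tw(G) = 3 exactly.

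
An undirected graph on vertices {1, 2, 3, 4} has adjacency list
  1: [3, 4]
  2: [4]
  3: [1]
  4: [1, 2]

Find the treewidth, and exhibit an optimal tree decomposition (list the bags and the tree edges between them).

Treewidth 1.
One such decomposition:
Bags: B1 = {2, 4}  B2 = {1, 4}  B3 = {1, 3}
Tree: B1–B2, B2–B3

The largest bag has 2 vertices, giving width 1; this decomposition certifies tw(G) ≤ 1. Since G has at least one edge (e.g. 2–4), it is not an edgeless graph, so tw(G) ≥ 1. The upper and lower bounds meet at 1, so that is the treewidth.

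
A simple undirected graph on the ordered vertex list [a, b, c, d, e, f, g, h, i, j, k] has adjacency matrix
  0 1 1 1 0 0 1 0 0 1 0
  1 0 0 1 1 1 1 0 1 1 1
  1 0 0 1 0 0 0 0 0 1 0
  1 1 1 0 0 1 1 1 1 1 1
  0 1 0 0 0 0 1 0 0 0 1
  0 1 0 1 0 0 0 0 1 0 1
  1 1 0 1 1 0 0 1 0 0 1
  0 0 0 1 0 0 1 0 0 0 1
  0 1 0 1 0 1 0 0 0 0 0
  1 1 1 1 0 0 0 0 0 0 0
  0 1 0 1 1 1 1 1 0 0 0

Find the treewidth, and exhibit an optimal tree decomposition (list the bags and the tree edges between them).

The largest bag has 4 vertices, giving width 3; this decomposition certifies tw(G) ≤ 3. On the other hand G contains the 4-clique {d, g, h, k}. A clique must lie in a single bag of any decomposition, so no decomposition can have width below 3. The upper and lower bounds meet at 3, so that is the treewidth.

Treewidth 3.
One such decomposition:
Bags: B1 = {a, b, d, g}  B2 = {b, d, g, k}  B3 = {d, g, h, k}  B4 = {b, e, g, k}  B5 = {a, b, d, j}  B6 = {a, c, d, j}  B7 = {b, d, f, k}  B8 = {b, d, f, i}
Tree: B1–B2, B2–B3, B2–B4, B1–B5, B5–B6, B2–B7, B7–B8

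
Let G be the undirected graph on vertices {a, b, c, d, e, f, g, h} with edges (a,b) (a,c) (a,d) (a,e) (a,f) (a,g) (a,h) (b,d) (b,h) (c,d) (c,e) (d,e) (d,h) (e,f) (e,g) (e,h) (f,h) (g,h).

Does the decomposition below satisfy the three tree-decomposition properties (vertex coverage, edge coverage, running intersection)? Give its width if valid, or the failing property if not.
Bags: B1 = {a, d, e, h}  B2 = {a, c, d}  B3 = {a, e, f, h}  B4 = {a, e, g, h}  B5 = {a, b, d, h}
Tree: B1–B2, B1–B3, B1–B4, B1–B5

A tree decomposition must satisfy three properties: every vertex lies in some bag; for every edge, both endpoints lie together in some bag; and for every vertex, the bags containing it form a connected subtree. Here edge (e,c) lies in no bag, so the decomposition is invalid.

No — edge (e,c) lies in no bag.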